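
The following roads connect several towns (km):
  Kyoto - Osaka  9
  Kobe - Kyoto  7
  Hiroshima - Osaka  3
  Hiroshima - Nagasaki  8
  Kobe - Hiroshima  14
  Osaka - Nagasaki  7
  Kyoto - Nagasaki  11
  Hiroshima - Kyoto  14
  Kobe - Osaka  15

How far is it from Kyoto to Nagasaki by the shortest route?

Checking several routes:
Kyoto→Osaka→Hiroshima→Nagasaki: 9 + 3 + 8 = 20
Kyoto→Hiroshima→Nagasaki: 14 + 8 = 22
Kyoto→Osaka→Nagasaki: 9 + 7 = 16
Kyoto→Nagasaki: 11
Best route has total 11 km.

11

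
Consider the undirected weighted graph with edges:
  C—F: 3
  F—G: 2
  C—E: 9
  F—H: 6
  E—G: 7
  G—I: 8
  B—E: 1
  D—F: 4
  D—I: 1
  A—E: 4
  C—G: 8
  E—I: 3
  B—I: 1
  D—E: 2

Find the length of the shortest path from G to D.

6

A few of the G→D routes:
G → F → D: 2 + 4 = 6
G → E → B → I → D: 7 + 1 + 1 + 1 = 10
G → I → B → E → D: 8 + 1 + 1 + 2 = 12
G → I → D: 8 + 1 = 9
G → E → D: 7 + 2 = 9
G → E → I → D: 7 + 3 + 1 = 11
Shortest: 6.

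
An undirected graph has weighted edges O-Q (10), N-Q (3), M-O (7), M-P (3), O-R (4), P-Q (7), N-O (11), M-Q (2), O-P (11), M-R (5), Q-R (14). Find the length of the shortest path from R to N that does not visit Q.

Paths from R to N avoiding Q:
R -> M -> O -> N: 5 + 7 + 11 = 23
R -> M -> P -> O -> N: 5 + 3 + 11 + 11 = 30
R -> O -> N: 4 + 11 = 15
Shortest: 15.

15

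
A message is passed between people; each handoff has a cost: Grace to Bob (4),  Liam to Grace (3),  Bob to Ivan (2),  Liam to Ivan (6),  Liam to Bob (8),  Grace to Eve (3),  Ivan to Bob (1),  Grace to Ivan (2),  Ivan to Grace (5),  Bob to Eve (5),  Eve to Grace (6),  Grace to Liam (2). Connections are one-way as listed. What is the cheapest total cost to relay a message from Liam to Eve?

Checking several routes:
Liam-Grace-Eve: 3 + 3 = 6
Liam-Bob-Eve: 8 + 5 = 13
Liam-Grace-Bob-Eve: 3 + 4 + 5 = 12
Liam-Grace-Ivan-Bob-Eve: 3 + 2 + 1 + 5 = 11
Liam-Ivan-Bob-Eve: 6 + 1 + 5 = 12
Best route has total 6.

6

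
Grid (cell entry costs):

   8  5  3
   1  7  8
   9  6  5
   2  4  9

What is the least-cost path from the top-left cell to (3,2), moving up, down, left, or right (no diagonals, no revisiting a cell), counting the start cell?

Take (0,0)→(1,0)→(2,0)→(3,0)→(3,1)→(3,2) for a total of 8 + 1 + 9 + 2 + 4 + 9 = 33.

33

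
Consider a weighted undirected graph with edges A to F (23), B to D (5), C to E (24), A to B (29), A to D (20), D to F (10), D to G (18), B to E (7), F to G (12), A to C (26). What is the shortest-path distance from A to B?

Routes from A to B:
A → C → E → B: 26 + 24 + 7 = 57
A → F → G → D → B: 23 + 12 + 18 + 5 = 58
A → B: 29
A → D → B: 20 + 5 = 25
A → F → D → B: 23 + 10 + 5 = 38
The minimum is 25.

25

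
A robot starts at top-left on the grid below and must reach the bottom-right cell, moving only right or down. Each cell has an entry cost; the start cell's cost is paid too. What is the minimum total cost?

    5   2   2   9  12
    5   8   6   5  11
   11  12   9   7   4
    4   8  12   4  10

Best path: (0,0) -> (0,1) -> (0,2) -> (1,2) -> (1,3) -> (2,3) -> (2,4) -> (3,4)
Cost: 5 + 2 + 2 + 6 + 5 + 7 + 4 + 10 = 41
For comparison, the top-then-right route costs 55.

41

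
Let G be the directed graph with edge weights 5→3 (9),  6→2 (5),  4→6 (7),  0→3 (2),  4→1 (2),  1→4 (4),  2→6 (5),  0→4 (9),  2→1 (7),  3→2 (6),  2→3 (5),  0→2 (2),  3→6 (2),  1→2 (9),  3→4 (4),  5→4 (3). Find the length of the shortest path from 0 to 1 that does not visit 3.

Routes from 0 to 1 avoiding 3:
0 - 4 - 6 - 2 - 1: 9 + 7 + 5 + 7 = 28
0 - 2 - 1: 2 + 7 = 9
0 - 4 - 1: 9 + 2 = 11
Shortest: 9.

9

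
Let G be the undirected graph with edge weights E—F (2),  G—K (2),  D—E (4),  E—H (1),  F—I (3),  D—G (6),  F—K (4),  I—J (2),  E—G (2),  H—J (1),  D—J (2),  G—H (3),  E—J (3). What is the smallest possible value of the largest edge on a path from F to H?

Some routes from F to H:
F-I-J-E-H: max(3, 2, 3, 1) = 3
F-E-H: max(2, 1) = 2
F-I-J-E-G-H: max(3, 2, 3, 2, 3) = 3
F-I-J-H: max(3, 2, 1) = 3
The minimum achievable maximum is 2.

2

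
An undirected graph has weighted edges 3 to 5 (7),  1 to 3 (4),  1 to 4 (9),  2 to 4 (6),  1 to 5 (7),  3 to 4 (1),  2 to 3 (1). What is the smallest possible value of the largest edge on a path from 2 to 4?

1

Checking several routes:
2 -> 3 -> 4: max(1, 1) = 1
2 -> 4: max(6) = 6
2 -> 3 -> 1 -> 4: max(1, 4, 9) = 9
Smallest bottleneck: 1.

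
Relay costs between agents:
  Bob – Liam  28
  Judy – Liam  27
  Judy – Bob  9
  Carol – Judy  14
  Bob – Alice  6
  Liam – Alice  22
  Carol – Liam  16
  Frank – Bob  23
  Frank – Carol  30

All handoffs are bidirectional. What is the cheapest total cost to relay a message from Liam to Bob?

A few of the Liam→Bob routes:
Liam-Judy-Bob: 27 + 9 = 36
Liam-Bob: 28
Liam-Alice-Bob: 22 + 6 = 28
Liam-Carol-Judy-Bob: 16 + 14 + 9 = 39
Best route has total 28.

28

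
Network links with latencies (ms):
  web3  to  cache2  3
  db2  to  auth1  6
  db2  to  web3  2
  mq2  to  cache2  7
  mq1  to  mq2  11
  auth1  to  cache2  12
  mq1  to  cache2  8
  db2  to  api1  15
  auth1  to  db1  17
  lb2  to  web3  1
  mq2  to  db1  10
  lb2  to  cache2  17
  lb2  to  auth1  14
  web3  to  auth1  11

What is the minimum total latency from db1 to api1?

A few of the db1→api1 routes:
db1-mq2-cache2-web3-db2-api1: 10 + 7 + 3 + 2 + 15 = 37
db1-auth1-db2-api1: 17 + 6 + 15 = 38
db1-auth1-web3-db2-api1: 17 + 11 + 2 + 15 = 45
db1-mq2-mq1-cache2-web3-db2-api1: 10 + 11 + 8 + 3 + 2 + 15 = 49
db1-auth1-cache2-web3-db2-api1: 17 + 12 + 3 + 2 + 15 = 49
db1-auth1-lb2-web3-db2-api1: 17 + 14 + 1 + 2 + 15 = 49
Best route has total 37 ms.

37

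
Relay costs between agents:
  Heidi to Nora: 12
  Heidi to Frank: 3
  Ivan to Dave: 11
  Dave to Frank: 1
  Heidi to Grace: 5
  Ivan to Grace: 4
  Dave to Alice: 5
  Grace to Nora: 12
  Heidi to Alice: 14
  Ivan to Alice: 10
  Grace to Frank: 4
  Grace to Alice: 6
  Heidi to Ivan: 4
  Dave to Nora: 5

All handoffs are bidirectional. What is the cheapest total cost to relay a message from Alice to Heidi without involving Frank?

Some routes from Alice to Heidi avoiding Frank:
Alice-Grace-Heidi: 6 + 5 = 11
Alice-Grace-Ivan-Heidi: 6 + 4 + 4 = 14
Alice-Heidi: 14
Alice-Ivan-Heidi: 10 + 4 = 14
The minimum is 11.

11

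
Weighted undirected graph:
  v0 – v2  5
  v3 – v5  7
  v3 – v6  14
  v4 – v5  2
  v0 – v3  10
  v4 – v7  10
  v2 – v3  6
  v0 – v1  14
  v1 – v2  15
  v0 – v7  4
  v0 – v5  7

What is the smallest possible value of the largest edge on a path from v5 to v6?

A few of the v5→v6 routes:
v5 - v4 - v7 - v0 - v3 - v6: max(2, 10, 4, 10, 14) = 14
v5 - v4 - v7 - v0 - v2 - v3 - v6: max(2, 10, 4, 5, 6, 14) = 14
v5 - v3 - v6: max(7, 14) = 14
Best route has worst link 14.

14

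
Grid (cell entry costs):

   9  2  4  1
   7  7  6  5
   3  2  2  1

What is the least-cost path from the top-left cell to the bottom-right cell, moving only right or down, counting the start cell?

Path [0,0] → [0,1] → [0,2] → [0,3] → [1,3] → [2,3]: 9 + 2 + 4 + 1 + 5 + 1 = 22.

22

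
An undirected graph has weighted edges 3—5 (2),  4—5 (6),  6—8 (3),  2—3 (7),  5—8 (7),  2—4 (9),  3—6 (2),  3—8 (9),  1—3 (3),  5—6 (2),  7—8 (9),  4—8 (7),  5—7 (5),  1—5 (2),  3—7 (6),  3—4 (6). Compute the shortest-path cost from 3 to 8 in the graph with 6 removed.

9

Some routes from 3 to 8 avoiding 6:
3→5→8: 2 + 7 = 9
3→8: 9
3→1→5→8: 3 + 2 + 7 = 12
The minimum is 9.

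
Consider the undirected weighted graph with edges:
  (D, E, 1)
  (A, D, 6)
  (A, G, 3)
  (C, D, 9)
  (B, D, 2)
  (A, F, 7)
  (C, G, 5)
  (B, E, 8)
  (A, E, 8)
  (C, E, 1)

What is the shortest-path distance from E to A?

Comparing a few candidate routes:
E→C→G→A: 1 + 5 + 3 = 9
E→D→A: 1 + 6 = 7
E→A: 8
Shortest: 7.

7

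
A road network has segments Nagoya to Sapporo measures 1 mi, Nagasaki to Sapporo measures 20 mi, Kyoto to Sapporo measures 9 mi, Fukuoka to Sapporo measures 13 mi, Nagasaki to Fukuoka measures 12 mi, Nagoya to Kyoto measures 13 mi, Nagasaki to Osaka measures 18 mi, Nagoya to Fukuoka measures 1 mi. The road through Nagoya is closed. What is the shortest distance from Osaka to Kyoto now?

Paths from Osaka to Kyoto avoiding Nagoya:
Osaka -> Nagasaki -> Sapporo -> Kyoto: 18 + 20 + 9 = 47
Osaka -> Nagasaki -> Fukuoka -> Sapporo -> Kyoto: 18 + 12 + 13 + 9 = 52
Shortest: 47 mi.

47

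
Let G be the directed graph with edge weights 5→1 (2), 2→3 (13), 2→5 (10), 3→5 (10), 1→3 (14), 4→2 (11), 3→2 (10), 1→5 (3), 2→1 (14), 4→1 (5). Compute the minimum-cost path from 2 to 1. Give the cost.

12

Candidate routes:
2-1: 14
2-3-5-1: 13 + 10 + 2 = 25
2-5-1: 10 + 2 = 12
Shortest: 12.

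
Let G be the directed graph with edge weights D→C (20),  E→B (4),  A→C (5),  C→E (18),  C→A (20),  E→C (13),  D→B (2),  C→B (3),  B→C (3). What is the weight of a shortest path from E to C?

7

Candidate routes:
E→C: 13
E→B→C: 4 + 3 = 7
Best route has total 7.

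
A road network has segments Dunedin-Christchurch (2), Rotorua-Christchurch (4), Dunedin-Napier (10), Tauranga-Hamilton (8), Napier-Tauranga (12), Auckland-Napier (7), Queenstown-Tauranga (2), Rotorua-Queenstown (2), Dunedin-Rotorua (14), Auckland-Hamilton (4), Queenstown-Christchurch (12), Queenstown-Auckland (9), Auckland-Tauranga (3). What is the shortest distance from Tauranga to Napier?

Some routes from Tauranga to Napier:
Tauranga-Queenstown-Auckland-Napier: 2 + 9 + 7 = 18
Tauranga-Napier: 12
Tauranga-Auckland-Napier: 3 + 7 = 10
Tauranga-Hamilton-Auckland-Napier: 8 + 4 + 7 = 19
The minimum is 10 km.

10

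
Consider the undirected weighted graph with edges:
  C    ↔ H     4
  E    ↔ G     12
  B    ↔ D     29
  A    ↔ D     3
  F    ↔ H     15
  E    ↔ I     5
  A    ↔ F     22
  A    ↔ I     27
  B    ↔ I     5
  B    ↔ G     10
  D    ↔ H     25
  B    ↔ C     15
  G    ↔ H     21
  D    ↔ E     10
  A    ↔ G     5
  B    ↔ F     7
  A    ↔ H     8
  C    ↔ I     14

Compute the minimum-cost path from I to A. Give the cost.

Some routes from I to A:
I→B→G→A: 5 + 10 + 5 = 20
I→E→D→A: 5 + 10 + 3 = 18
I→B→C→H→A: 5 + 15 + 4 + 8 = 32
I→A: 27
I→E→G→A: 5 + 12 + 5 = 22
I→C→H→A: 14 + 4 + 8 = 26
Shortest: 18.

18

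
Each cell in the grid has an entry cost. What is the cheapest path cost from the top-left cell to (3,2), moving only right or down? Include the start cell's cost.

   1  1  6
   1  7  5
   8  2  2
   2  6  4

Cheapest: r0c0 → r0c1 → r1c1 → r2c1 → r2c2 → r3c2
  1 + 1 + 7 + 2 + 2 + 4 = 17
For comparison, the top-then-right route costs 19.

17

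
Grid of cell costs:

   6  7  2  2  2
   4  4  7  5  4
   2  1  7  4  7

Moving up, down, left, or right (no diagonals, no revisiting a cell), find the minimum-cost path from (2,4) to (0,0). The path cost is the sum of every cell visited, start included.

Cheapest: [2,4] → [1,4] → [0,4] → [0,3] → [0,2] → [0,1] → [0,0]
  7 + 4 + 2 + 2 + 2 + 7 + 6 = 30

30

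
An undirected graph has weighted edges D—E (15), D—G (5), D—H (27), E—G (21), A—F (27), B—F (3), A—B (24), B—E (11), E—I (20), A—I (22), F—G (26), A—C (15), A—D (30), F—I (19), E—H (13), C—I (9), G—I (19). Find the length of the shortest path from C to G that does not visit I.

Checking several routes:
C→A→B→F→G: 15 + 24 + 3 + 26 = 68
C→A→B→E→D→G: 15 + 24 + 11 + 15 + 5 = 70
C→A→F→G: 15 + 27 + 26 = 68
C→A→B→E→G: 15 + 24 + 11 + 21 = 71
C→A→D→G: 15 + 30 + 5 = 50
Shortest: 50.

50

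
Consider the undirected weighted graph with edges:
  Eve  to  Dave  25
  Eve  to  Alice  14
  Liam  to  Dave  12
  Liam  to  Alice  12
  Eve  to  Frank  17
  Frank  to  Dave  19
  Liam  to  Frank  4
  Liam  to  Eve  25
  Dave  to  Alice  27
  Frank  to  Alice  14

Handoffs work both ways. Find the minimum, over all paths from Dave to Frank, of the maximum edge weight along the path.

A few of the Dave→Frank routes:
Dave→Liam→Alice→Eve→Frank: max(12, 12, 14, 17) = 17
Dave→Eve→Frank: max(25, 17) = 25
Dave→Liam→Frank: max(12, 4) = 12
Dave→Liam→Alice→Frank: max(12, 12, 14) = 14
Dave→Frank: max(19) = 19
Smallest bottleneck: 12.

12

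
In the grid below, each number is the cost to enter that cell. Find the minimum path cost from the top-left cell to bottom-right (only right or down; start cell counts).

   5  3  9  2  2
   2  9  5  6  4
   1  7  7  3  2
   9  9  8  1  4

Cheapest: r0c0 -> r1c0 -> r2c0 -> r2c1 -> r2c2 -> r2c3 -> r3c3 -> r3c4
  5 + 2 + 1 + 7 + 7 + 3 + 1 + 4 = 30
(Top row then right column would cost 31.)

30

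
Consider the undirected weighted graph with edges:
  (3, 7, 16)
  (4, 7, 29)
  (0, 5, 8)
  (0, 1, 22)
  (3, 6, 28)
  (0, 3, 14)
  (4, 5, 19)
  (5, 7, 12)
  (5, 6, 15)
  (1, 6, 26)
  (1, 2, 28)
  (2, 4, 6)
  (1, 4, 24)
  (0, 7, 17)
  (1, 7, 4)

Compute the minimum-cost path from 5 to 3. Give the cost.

A few of the 5→3 routes:
5 - 6 - 3: 15 + 28 = 43
5 - 0 - 7 - 3: 8 + 17 + 16 = 41
5 - 7 - 3: 12 + 16 = 28
5 - 0 - 3: 8 + 14 = 22
The minimum is 22.

22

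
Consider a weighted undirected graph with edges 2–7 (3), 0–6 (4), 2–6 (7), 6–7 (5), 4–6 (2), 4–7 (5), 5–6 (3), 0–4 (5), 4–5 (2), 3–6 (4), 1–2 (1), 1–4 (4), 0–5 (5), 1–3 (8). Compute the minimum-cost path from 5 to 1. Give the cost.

A few of the 5→1 routes:
5 → 4 → 1: 2 + 4 = 6
5 → 6 → 4 → 1: 3 + 2 + 4 = 9
5 → 6 → 2 → 1: 3 + 7 + 1 = 11
5 → 4 → 7 → 2 → 1: 2 + 5 + 3 + 1 = 11
Best route has total 6.

6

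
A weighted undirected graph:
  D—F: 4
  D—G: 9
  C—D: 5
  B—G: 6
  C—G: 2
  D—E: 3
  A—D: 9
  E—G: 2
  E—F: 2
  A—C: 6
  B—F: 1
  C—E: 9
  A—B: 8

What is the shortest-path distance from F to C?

Checking several routes:
F-D-C: 4 + 5 = 9
F-B-G-C: 1 + 6 + 2 = 9
F-E-G-C: 2 + 2 + 2 = 6
Shortest: 6.

6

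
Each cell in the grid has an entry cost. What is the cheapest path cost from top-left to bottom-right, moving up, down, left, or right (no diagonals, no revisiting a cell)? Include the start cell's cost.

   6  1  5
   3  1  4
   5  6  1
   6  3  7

Cheapest: (0,0) (0,1) (1,1) (1,2) (2,2) (3,2)
  6 + 1 + 1 + 4 + 1 + 7 = 20

20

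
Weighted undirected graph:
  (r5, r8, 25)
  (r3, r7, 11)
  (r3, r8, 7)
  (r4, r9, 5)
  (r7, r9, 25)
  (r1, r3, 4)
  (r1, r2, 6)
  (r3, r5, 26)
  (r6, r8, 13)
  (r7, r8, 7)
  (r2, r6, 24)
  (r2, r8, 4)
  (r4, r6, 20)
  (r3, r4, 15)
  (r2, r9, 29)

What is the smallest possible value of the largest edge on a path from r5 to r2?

Comparing a few candidate routes:
r5→r8→r3→r1→r2: max(25, 7, 4, 6) = 25
r5→r8→r2: max(25, 4) = 25
r5→r8→r7→r9→r4→r6→r2: max(25, 7, 25, 5, 20, 24) = 25
r5→r8→r3→r4→r6→r2: max(25, 7, 15, 20, 24) = 25
r5→r8→r7→r9→r4→r3→r1→r2: max(25, 7, 25, 5, 15, 4, 6) = 25
r5→r8→r3→r7→r9→r4→r6→r2: max(25, 7, 11, 25, 5, 20, 24) = 25
The minimum achievable maximum is 25.

25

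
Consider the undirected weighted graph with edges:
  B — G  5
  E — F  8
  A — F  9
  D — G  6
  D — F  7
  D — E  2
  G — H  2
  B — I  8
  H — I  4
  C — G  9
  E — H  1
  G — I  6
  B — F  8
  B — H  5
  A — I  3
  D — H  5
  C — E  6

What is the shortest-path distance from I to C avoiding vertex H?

Some routes from I to C avoiding H:
I→B→G→C: 8 + 5 + 9 = 22
I→G→D→E→C: 6 + 6 + 2 + 6 = 20
I→G→C: 6 + 9 = 15
Best route has total 15.

15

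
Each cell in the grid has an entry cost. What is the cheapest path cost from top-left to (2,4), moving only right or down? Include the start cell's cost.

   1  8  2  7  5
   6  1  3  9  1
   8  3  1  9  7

28

One optimal route is r0c0→r1c0→r1c1→r1c2→r1c3→r1c4→r2c4.
Its cost is 1 + 6 + 1 + 3 + 9 + 1 + 7 = 28.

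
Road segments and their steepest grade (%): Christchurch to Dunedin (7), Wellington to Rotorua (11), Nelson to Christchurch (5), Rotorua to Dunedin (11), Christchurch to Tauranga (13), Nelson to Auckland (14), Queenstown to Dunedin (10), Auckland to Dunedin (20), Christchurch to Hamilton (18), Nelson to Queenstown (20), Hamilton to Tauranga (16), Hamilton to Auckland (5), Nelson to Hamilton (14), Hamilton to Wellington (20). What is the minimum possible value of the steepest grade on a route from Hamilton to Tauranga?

14

Checking several routes:
Hamilton→Tauranga: max(16) = 16
Hamilton→Nelson→Christchurch→Tauranga: max(14, 5, 13) = 14
Hamilton→Auckland→Nelson→Christchurch→Tauranga: max(5, 14, 5, 13) = 14
Smallest bottleneck: 14%.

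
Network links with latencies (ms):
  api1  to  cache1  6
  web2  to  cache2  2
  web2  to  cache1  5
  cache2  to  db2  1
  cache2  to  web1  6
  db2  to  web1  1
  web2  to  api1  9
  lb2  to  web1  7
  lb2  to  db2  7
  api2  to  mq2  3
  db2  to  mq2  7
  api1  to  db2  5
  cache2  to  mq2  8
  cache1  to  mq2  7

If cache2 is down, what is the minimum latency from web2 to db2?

14

Checking several routes:
web2 - cache1 - mq2 - db2: 5 + 7 + 7 = 19
web2 - api1 - db2: 9 + 5 = 14
web2 - cache1 - api1 - db2: 5 + 6 + 5 = 16
Shortest: 14 ms.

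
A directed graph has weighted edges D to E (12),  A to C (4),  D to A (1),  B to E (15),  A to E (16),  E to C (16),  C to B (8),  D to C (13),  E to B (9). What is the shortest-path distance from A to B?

12

Paths from A to B:
A→E→C→B: 16 + 16 + 8 = 40
A→C→B: 4 + 8 = 12
A→E→B: 16 + 9 = 25
Best route has total 12.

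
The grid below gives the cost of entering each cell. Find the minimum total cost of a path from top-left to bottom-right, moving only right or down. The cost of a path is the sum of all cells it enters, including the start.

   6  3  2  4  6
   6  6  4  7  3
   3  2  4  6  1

25

Cheapest: [0,0] → [0,1] → [0,2] → [0,3] → [0,4] → [1,4] → [2,4]
  6 + 3 + 2 + 4 + 6 + 3 + 1 = 25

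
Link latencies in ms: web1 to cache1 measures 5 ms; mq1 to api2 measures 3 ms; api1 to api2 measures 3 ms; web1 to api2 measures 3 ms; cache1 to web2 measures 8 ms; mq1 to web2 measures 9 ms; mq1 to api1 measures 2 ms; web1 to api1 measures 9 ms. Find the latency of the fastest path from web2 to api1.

Comparing a few candidate routes:
web2-cache1-web1-api2-mq1-api1: 8 + 5 + 3 + 3 + 2 = 21
web2-mq1-api2-api1: 9 + 3 + 3 = 15
web2-mq1-api1: 9 + 2 = 11
web2-cache1-web1-api2-api1: 8 + 5 + 3 + 3 = 19
Best route has total 11 ms.

11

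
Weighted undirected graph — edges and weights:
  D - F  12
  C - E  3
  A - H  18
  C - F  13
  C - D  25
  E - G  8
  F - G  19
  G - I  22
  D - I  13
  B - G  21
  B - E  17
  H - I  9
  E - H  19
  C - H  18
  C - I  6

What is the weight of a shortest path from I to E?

9

Checking several routes:
I-H-E: 9 + 19 = 28
I-C-E: 6 + 3 = 9
I-G-E: 22 + 8 = 30
Best route has total 9.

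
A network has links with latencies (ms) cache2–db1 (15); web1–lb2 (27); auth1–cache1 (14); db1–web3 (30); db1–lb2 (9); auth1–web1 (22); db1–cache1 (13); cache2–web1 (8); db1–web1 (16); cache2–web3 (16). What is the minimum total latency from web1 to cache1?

29

Routes from web1 to cache1:
web1 → db1 → cache1: 16 + 13 = 29
web1 → lb2 → db1 → cache1: 27 + 9 + 13 = 49
web1 → cache2 → db1 → cache1: 8 + 15 + 13 = 36
web1 → cache2 → web3 → db1 → cache1: 8 + 16 + 30 + 13 = 67
web1 → auth1 → cache1: 22 + 14 = 36
Best route has total 29 ms.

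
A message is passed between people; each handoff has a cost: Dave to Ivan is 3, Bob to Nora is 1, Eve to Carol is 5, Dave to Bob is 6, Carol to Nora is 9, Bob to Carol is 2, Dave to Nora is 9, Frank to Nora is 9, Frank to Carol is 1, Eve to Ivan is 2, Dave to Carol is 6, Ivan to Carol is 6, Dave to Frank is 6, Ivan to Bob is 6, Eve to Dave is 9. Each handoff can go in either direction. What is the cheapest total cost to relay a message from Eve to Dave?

5

Checking several routes:
Eve - Dave: 9
Eve - Carol - Frank - Dave: 5 + 1 + 6 = 12
Eve - Ivan - Dave: 2 + 3 = 5
Eve - Carol - Dave: 5 + 6 = 11
Best route has total 5.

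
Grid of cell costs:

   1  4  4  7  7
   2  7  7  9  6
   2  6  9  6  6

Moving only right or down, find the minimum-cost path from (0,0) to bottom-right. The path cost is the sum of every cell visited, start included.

32

One optimal route is [0,0] → [1,0] → [2,0] → [2,1] → [2,2] → [2,3] → [2,4].
Its cost is 1 + 2 + 2 + 6 + 9 + 6 + 6 = 32.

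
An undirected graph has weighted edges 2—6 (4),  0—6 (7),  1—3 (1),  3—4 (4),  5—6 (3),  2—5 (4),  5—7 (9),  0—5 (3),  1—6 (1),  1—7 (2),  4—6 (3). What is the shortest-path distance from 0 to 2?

Some routes from 0 to 2:
0→5→6→2: 3 + 3 + 4 = 10
0→5→7→1→6→2: 3 + 9 + 2 + 1 + 4 = 19
0→6→2: 7 + 4 = 11
0→5→2: 3 + 4 = 7
0→6→5→2: 7 + 3 + 4 = 14
The minimum is 7.

7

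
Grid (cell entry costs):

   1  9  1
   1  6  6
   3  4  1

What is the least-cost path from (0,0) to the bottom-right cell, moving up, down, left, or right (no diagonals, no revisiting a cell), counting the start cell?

10

Best path: (0,0)→(1,0)→(2,0)→(2,1)→(2,2)
Cost: 1 + 1 + 3 + 4 + 1 = 10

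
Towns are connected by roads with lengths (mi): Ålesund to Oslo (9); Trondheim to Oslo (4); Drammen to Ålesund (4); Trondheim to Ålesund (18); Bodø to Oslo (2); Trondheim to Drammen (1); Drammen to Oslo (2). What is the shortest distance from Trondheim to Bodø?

5

Routes from Trondheim to Bodø:
Trondheim - Ålesund - Oslo - Bodø: 18 + 9 + 2 = 29
Trondheim - Ålesund - Drammen - Oslo - Bodø: 18 + 4 + 2 + 2 = 26
Trondheim - Oslo - Bodø: 4 + 2 = 6
Trondheim - Drammen - Oslo - Bodø: 1 + 2 + 2 = 5
Trondheim - Drammen - Ålesund - Oslo - Bodø: 1 + 4 + 9 + 2 = 16
Best route has total 5 mi.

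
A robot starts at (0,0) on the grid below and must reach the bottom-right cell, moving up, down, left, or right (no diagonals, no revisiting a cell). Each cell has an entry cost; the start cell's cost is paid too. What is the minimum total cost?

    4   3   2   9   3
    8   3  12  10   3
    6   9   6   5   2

Best path: r0c0 → r0c1 → r0c2 → r0c3 → r0c4 → r1c4 → r2c4
Cost: 4 + 3 + 2 + 9 + 3 + 3 + 2 = 26

26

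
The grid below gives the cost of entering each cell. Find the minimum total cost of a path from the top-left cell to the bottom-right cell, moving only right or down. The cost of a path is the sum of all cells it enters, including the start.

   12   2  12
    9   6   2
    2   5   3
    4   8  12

Best path: [0,0] -> [0,1] -> [1,1] -> [1,2] -> [2,2] -> [3,2]
Cost: 12 + 2 + 6 + 2 + 3 + 12 = 37
(Top row then right column would cost 43.)

37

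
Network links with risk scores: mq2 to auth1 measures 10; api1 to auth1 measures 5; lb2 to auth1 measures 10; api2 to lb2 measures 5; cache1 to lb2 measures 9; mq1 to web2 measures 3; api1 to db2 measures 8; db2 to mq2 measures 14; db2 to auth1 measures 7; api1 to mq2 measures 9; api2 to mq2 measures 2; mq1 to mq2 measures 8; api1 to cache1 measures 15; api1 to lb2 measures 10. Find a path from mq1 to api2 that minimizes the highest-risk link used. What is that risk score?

8

Comparing a few candidate routes:
mq1-mq2-api2: max(8, 2) = 8
mq1-mq2-auth1-db2-api1-lb2-api2: max(8, 10, 7, 8, 10, 5) = 10
mq1-mq2-auth1-api1-lb2-api2: max(8, 10, 5, 10, 5) = 10
mq1-mq2-auth1-lb2-api2: max(8, 10, 10, 5) = 10
Smallest bottleneck: 8.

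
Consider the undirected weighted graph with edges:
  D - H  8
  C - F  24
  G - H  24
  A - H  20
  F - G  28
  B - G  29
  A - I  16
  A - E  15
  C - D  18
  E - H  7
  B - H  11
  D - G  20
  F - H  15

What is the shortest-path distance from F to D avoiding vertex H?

Candidate routes:
F -> G -> D: 28 + 20 = 48
F -> C -> D: 24 + 18 = 42
Shortest: 42.

42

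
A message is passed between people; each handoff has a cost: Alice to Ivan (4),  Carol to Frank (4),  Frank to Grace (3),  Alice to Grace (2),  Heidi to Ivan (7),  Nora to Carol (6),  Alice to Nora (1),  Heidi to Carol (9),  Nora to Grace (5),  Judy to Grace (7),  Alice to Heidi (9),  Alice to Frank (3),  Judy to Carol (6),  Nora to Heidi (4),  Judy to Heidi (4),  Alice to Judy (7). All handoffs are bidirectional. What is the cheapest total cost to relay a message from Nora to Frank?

4

Comparing a few candidate routes:
Nora → Alice → Grace → Frank: 1 + 2 + 3 = 6
Nora → Grace → Frank: 5 + 3 = 8
Nora → Alice → Frank: 1 + 3 = 4
Best route has total 4.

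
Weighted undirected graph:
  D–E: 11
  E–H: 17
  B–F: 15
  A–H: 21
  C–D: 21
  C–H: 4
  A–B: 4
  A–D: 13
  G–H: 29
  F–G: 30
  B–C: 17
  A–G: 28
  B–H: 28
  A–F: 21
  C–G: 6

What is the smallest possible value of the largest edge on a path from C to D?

Comparing a few candidate routes:
C → B → A → D: max(17, 4, 13) = 17
C → B → F → A → H → E → D: max(17, 15, 21, 21, 17, 11) = 21
C → H → E → D: max(4, 17, 11) = 17
The minimum achievable maximum is 17.

17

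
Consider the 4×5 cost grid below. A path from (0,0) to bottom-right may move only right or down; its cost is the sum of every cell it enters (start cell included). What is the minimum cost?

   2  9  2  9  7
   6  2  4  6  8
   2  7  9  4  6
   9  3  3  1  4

Cheapest: (0,0) -> (1,0) -> (1,1) -> (2,1) -> (3,1) -> (3,2) -> (3,3) -> (3,4)
  2 + 6 + 2 + 7 + 3 + 3 + 1 + 4 = 28

28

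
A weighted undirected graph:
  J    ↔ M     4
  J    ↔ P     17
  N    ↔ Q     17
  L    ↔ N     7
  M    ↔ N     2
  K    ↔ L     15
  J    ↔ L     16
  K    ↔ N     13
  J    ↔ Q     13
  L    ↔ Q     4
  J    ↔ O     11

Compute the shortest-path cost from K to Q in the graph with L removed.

Paths from K to Q avoiding L:
K → N → M → J → Q: 13 + 2 + 4 + 13 = 32
K → N → Q: 13 + 17 = 30
The minimum is 30.

30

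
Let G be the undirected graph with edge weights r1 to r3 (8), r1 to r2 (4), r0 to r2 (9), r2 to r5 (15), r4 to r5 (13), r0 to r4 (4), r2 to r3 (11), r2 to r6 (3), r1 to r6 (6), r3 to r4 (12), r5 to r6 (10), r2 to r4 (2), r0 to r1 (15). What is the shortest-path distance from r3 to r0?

Some routes from r3 to r0:
r3-r1-r2-r4-r0: 8 + 4 + 2 + 4 = 18
r3-r2-r0: 11 + 9 = 20
r3-r2-r4-r0: 11 + 2 + 4 = 17
r3-r1-r2-r0: 8 + 4 + 9 = 21
r3-r4-r0: 12 + 4 = 16
r3-r1-r6-r2-r4-r0: 8 + 6 + 3 + 2 + 4 = 23
Best route has total 16.

16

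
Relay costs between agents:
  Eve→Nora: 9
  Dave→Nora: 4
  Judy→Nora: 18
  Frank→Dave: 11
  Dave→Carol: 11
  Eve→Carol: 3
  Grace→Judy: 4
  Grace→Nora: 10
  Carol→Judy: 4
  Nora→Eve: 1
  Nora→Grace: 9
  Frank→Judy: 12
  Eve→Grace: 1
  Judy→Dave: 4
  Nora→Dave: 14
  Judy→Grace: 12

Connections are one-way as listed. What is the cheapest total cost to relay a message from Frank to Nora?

A few of the Frank→Nora routes:
Frank-Judy-Dave-Nora: 12 + 4 + 4 = 20
Frank-Judy-Nora: 12 + 18 = 30
Frank-Dave-Nora: 11 + 4 = 15
Frank-Judy-Grace-Nora: 12 + 12 + 10 = 34
Shortest: 15.

15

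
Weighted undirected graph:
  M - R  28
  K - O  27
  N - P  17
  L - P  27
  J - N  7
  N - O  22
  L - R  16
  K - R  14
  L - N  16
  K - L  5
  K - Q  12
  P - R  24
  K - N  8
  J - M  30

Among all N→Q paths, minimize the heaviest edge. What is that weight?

12

Checking several routes:
N-L-K-Q: max(16, 5, 12) = 16
N-K-Q: max(8, 12) = 12
N-L-R-K-Q: max(16, 16, 14, 12) = 16
N-P-R-L-K-Q: max(17, 24, 16, 5, 12) = 24
N-P-R-K-Q: max(17, 24, 14, 12) = 24
Best route has worst link 12.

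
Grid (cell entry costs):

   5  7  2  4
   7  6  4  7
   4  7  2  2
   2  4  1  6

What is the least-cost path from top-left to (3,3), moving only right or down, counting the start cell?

Path (0,0) (0,1) (0,2) (1,2) (2,2) (3,2) (3,3): 5 + 7 + 2 + 4 + 2 + 1 + 6 = 27.

27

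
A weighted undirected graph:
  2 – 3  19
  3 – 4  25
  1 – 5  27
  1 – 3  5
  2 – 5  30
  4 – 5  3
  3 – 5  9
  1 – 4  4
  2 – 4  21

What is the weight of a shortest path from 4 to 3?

9

Some routes from 4 to 3:
4 -> 1 -> 3: 4 + 5 = 9
4 -> 3: 25
4 -> 5 -> 3: 3 + 9 = 12
4 -> 5 -> 1 -> 3: 3 + 27 + 5 = 35
Shortest: 9.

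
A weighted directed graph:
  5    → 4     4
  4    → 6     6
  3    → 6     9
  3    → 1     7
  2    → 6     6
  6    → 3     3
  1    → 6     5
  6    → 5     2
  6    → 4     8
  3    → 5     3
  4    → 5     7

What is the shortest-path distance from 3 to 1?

Paths from 3 to 1:
3 - 1: 7
Best route has total 7.

7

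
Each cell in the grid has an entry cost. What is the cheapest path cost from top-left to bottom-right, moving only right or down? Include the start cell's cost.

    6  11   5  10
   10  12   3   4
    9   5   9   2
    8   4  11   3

Take [0,0]→[0,1]→[0,2]→[1,2]→[1,3]→[2,3]→[3,3] for a total of 6 + 11 + 5 + 3 + 4 + 2 + 3 = 34.

34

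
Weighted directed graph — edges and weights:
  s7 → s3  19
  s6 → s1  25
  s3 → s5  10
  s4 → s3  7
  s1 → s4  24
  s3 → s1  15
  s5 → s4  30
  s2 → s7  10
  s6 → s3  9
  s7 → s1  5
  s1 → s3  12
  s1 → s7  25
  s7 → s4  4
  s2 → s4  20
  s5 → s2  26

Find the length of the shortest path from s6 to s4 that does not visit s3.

49

Paths from s6 to s4 avoiding s3:
s6 → s1 → s7 → s4: 25 + 25 + 4 = 54
s6 → s1 → s4: 25 + 24 = 49
Best route has total 49.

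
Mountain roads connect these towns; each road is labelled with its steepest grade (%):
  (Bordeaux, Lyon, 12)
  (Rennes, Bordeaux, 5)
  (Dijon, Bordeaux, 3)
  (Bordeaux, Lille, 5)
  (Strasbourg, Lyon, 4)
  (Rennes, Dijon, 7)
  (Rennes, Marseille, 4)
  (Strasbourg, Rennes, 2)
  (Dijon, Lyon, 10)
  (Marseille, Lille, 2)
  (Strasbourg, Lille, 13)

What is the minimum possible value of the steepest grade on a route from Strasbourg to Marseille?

Some routes from Strasbourg to Marseille:
Strasbourg -> Lyon -> Dijon -> Bordeaux -> Rennes -> Marseille: max(4, 10, 3, 5, 4) = 10
Strasbourg -> Rennes -> Marseille: max(2, 4) = 4
Strasbourg -> Rennes -> Dijon -> Bordeaux -> Lille -> Marseille: max(2, 7, 3, 5, 2) = 7
Strasbourg -> Lyon -> Dijon -> Rennes -> Marseille: max(4, 10, 7, 4) = 10
Strasbourg -> Rennes -> Bordeaux -> Lille -> Marseille: max(2, 5, 5, 2) = 5
Strasbourg -> Lyon -> Dijon -> Rennes -> Bordeaux -> Lille -> Marseille: max(4, 10, 7, 5, 5, 2) = 10
The minimum achievable maximum is 4%.

4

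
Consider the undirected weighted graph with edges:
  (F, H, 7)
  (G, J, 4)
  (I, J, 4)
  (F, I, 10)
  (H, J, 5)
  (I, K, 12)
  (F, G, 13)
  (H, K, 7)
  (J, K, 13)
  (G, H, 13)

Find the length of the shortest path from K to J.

Some routes from K to J:
K → H → G → J: 7 + 13 + 4 = 24
K → H → J: 7 + 5 = 12
K → I → J: 12 + 4 = 16
K → H → F → I → J: 7 + 7 + 10 + 4 = 28
K → J: 13
The minimum is 12.

12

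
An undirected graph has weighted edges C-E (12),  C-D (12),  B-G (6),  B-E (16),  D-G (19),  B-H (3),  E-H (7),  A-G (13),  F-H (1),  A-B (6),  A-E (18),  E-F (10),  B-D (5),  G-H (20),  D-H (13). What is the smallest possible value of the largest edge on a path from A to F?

6

Some routes from A to F:
A→B→H→F: max(6, 3, 1) = 6
A→B→D→C→E→H→F: max(6, 5, 12, 12, 7, 1) = 12
A→B→D→C→E→F: max(6, 5, 12, 12, 10) = 12
A→B→H→E→F: max(6, 3, 7, 10) = 10
Best route has worst link 6.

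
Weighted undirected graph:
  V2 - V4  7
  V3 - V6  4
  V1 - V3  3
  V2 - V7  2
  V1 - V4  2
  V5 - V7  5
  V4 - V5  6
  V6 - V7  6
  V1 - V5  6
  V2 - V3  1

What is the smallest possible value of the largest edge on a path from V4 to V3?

3

Comparing a few candidate routes:
V4 - V5 - V1 - V3: max(6, 6, 3) = 6
V4 - V1 - V5 - V7 - V6 - V3: max(2, 6, 5, 6, 4) = 6
V4 - V1 - V3: max(2, 3) = 3
V4 - V1 - V5 - V7 - V2 - V3: max(2, 6, 5, 2, 1) = 6
The minimum achievable maximum is 3.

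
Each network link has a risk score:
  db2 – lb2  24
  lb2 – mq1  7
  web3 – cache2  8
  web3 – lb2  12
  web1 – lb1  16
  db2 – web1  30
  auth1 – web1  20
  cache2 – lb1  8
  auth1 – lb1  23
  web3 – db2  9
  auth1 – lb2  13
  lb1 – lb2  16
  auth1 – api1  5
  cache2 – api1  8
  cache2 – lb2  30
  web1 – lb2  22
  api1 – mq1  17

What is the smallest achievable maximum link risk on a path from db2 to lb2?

12

Comparing a few candidate routes:
db2 -> web3 -> lb2: max(9, 12) = 12
db2 -> web3 -> cache2 -> lb1 -> lb2: max(9, 8, 8, 16) = 16
db2 -> web3 -> cache2 -> api1 -> auth1 -> lb2: max(9, 8, 8, 5, 13) = 13
Smallest bottleneck: 12.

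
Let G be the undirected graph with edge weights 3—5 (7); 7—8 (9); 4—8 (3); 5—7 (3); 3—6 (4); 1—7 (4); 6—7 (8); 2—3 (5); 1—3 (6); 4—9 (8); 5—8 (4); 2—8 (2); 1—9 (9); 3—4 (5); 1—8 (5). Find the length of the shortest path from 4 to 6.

A few of the 4→6 routes:
4 → 3 → 6: 5 + 4 = 9
4 → 8 → 5 → 3 → 6: 3 + 4 + 7 + 4 = 18
4 → 8 → 1 → 3 → 6: 3 + 5 + 6 + 4 = 18
4 → 8 → 2 → 3 → 6: 3 + 2 + 5 + 4 = 14
The minimum is 9.

9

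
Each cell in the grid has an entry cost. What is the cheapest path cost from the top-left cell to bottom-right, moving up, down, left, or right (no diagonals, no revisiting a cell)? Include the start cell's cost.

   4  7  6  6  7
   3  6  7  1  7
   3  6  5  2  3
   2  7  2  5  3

One optimal route is r0c0→r1c0→r1c1→r1c2→r1c3→r2c3→r2c4→r3c4.
Its cost is 4 + 3 + 6 + 7 + 1 + 2 + 3 + 3 = 29.

29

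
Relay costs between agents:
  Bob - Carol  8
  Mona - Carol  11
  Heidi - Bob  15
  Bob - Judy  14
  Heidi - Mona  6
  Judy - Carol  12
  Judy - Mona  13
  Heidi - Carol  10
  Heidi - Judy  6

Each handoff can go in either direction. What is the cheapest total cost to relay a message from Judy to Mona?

A few of the Judy→Mona routes:
Judy→Heidi→Carol→Mona: 6 + 10 + 11 = 27
Judy→Mona: 13
Judy→Carol→Mona: 12 + 11 = 23
Judy→Bob→Carol→Mona: 14 + 8 + 11 = 33
Judy→Carol→Heidi→Mona: 12 + 10 + 6 = 28
Judy→Heidi→Mona: 6 + 6 = 12
The minimum is 12.

12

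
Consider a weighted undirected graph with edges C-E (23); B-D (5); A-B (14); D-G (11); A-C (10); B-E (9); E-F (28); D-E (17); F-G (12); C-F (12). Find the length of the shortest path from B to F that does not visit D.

Paths from B to F avoiding D:
B -> A -> C -> F: 14 + 10 + 12 = 36
B -> E -> C -> F: 9 + 23 + 12 = 44
B -> A -> C -> E -> F: 14 + 10 + 23 + 28 = 75
B -> E -> F: 9 + 28 = 37
Best route has total 36.

36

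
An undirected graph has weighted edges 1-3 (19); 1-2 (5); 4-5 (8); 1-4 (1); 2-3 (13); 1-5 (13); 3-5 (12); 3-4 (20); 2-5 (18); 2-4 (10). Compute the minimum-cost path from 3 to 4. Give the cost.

Some routes from 3 to 4:
3 - 5 - 4: 12 + 8 = 20
3 - 4: 20
3 - 2 - 4: 13 + 10 = 23
3 - 2 - 1 - 4: 13 + 5 + 1 = 19
3 - 5 - 1 - 4: 12 + 13 + 1 = 26
3 - 1 - 4: 19 + 1 = 20
The minimum is 19.

19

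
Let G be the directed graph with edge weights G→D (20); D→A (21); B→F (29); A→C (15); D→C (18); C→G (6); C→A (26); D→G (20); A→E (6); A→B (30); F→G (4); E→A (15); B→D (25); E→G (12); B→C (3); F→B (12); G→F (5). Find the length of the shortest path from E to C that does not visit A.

32

Routes from E to C avoiding A:
E→G→F→B→D→C: 12 + 5 + 12 + 25 + 18 = 72
E→G→F→B→C: 12 + 5 + 12 + 3 = 32
E→G→D→C: 12 + 20 + 18 = 50
The minimum is 32.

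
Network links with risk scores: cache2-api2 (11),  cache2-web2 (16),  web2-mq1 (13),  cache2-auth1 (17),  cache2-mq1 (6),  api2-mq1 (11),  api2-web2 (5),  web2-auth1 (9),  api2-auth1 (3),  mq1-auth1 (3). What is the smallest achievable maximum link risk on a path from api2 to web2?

5

Comparing a few candidate routes:
api2-cache2-mq1-auth1-web2: max(11, 6, 3, 9) = 11
api2-web2: max(5) = 5
api2-auth1-web2: max(3, 9) = 9
Best route has worst link 5.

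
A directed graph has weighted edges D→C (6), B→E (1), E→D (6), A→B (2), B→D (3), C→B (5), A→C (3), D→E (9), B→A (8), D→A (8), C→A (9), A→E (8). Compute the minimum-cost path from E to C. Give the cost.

12

Paths from E to C:
E→D→C: 6 + 6 = 12
E→D→A→C: 6 + 8 + 3 = 17
Best route has total 12.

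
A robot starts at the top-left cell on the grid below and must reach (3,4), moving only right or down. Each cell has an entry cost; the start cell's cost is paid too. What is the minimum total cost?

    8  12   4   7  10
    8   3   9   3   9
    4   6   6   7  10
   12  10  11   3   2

43

Path (0,0) (1,0) (1,1) (1,2) (1,3) (2,3) (3,3) (3,4): 8 + 8 + 3 + 9 + 3 + 7 + 3 + 2 = 43.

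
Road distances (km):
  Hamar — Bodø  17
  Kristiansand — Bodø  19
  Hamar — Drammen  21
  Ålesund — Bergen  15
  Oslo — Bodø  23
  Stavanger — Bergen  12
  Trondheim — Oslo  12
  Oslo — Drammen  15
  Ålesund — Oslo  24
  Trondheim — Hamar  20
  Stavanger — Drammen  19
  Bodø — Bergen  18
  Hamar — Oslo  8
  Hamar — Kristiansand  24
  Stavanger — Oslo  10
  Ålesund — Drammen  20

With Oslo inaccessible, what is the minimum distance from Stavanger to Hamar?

40

Checking several routes:
Stavanger → Bergen → Bodø → Hamar: 12 + 18 + 17 = 47
Stavanger → Bergen → Ålesund → Drammen → Hamar: 12 + 15 + 20 + 21 = 68
Stavanger → Bergen → Bodø → Kristiansand → Hamar: 12 + 18 + 19 + 24 = 73
Stavanger → Drammen → Hamar: 19 + 21 = 40
Shortest: 40 km.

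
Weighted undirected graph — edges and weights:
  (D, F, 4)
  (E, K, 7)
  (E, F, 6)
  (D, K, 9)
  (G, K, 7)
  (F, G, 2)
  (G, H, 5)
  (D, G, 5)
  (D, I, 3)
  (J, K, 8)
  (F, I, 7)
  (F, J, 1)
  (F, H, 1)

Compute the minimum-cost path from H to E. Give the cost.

Comparing a few candidate routes:
H → G → K → E: 5 + 7 + 7 = 19
H → G → F → E: 5 + 2 + 6 = 13
H → F → G → K → E: 1 + 2 + 7 + 7 = 17
H → F → J → K → E: 1 + 1 + 8 + 7 = 17
H → G → D → F → E: 5 + 5 + 4 + 6 = 20
H → F → E: 1 + 6 = 7
The minimum is 7.

7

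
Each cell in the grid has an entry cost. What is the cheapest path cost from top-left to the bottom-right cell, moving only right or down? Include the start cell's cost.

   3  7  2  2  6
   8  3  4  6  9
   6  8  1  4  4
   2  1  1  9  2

Best path: (0,0) -> (0,1) -> (0,2) -> (1,2) -> (2,2) -> (2,3) -> (2,4) -> (3,4)
Cost: 3 + 7 + 2 + 4 + 1 + 4 + 4 + 2 = 27

27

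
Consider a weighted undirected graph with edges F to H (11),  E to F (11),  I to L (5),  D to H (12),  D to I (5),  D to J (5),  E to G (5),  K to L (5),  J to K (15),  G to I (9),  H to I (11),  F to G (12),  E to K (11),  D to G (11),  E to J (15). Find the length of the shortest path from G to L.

14

Some routes from G to L:
G→E→J→D→I→L: 5 + 15 + 5 + 5 + 5 = 35
G→I→L: 9 + 5 = 14
G→D→I→L: 11 + 5 + 5 = 21
G→D→J→K→L: 11 + 5 + 15 + 5 = 36
G→E→K→L: 5 + 11 + 5 = 21
The minimum is 14.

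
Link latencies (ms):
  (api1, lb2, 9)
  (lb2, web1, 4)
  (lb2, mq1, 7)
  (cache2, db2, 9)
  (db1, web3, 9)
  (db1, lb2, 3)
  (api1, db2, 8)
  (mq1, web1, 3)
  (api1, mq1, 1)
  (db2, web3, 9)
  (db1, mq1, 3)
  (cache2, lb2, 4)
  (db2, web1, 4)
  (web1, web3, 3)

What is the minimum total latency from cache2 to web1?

Some routes from cache2 to web1:
cache2 -> lb2 -> mq1 -> web1: 4 + 7 + 3 = 14
cache2 -> lb2 -> db1 -> mq1 -> web1: 4 + 3 + 3 + 3 = 13
cache2 -> lb2 -> api1 -> mq1 -> web1: 4 + 9 + 1 + 3 = 17
cache2 -> db2 -> web1: 9 + 4 = 13
cache2 -> lb2 -> web1: 4 + 4 = 8
The minimum is 8 ms.

8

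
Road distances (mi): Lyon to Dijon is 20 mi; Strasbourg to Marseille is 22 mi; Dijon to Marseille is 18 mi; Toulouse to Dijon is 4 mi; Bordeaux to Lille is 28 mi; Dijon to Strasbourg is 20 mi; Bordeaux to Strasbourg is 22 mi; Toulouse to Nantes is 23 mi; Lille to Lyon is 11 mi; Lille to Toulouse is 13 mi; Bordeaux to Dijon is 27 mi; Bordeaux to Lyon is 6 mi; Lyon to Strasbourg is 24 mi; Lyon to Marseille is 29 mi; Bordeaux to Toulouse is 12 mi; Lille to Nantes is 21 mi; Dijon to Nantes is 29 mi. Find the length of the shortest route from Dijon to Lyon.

Some routes from Dijon to Lyon:
Dijon → Lyon: 20
Dijon → Toulouse → Bordeaux → Lyon: 4 + 12 + 6 = 22
Dijon → Toulouse → Lille → Lyon: 4 + 13 + 11 = 28
Best route has total 20 mi.

20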